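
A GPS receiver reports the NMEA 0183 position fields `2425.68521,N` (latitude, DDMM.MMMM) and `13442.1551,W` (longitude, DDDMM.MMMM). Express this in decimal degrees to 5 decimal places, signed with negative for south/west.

Latitude: degrees = first 2 digits = 24, minutes = 25.68521; 24 + 25.68521/60 = 24.428087
N ⇒ keep positive
Lon: split at 3 digits → 134° and 42.1551′; 134 + 42.1551/60 = 134.702585
hemisphere W, so the sign is −

24.42809, -134.70259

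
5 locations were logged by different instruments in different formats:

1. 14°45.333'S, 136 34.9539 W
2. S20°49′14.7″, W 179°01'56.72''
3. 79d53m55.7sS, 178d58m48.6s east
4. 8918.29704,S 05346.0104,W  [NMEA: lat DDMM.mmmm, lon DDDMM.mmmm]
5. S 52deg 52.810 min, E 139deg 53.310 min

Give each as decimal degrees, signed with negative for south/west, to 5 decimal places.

Point 1:
  Lat: 45.333′ = 0.755550°; total 14.755550
  S → negative
  Lon: 136 + 34.9539/60 = 136.582565
  W ⇒ negate
Point 2:
  φ: 49′ + 14.7″ = 49.24500′; 20 + 49.24500/60 = 20.820750
  S ⇒ negate
  λ: 1′ + 56.72″ = 1.94533′; 179 + 1.94533/60 = 179.032422
  hemisphere W, so the sign is −
Point 3:
  Latitude: 79 + 53/60 + 55.7/3600 = 79.898806
  S → negative
  Lon: 58′ + 48.6″ = 58.81000′; 178 + 58.81000/60 = 178.980167
  E → positive
Point 4:
  φ: degrees = first 2 digits = 89, minutes = 18.29704; 89 + 18.29704/60 = 89.304951
  S ⇒ negate
  Longitude: degrees = first 3 digits = 53, minutes = 46.0104; 53 + 46.0104/60 = 53.766840
  W ⇒ negate
Point 5:
  Latitude: 52.81′ = 0.880167°; total 52.880167
  S → negative
  λ: 139 + 53.31/60 = 139.888500
  E ⇒ keep positive

1. -14.75555, -136.58257
2. -20.82075, -179.03242
3. -79.89881, 178.98017
4. -89.30495, -53.76684
5. -52.88017, 139.88850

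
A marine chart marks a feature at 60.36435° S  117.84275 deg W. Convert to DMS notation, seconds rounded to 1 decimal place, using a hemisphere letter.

60°21′51.7″ S, 117°50′33.9″ W

Lat: whole degrees 60; 21.86100′ → 21′ and 51.660″
Longitude: 0.842750° → 50.56500′; 0.56500 × 60 = 33.900″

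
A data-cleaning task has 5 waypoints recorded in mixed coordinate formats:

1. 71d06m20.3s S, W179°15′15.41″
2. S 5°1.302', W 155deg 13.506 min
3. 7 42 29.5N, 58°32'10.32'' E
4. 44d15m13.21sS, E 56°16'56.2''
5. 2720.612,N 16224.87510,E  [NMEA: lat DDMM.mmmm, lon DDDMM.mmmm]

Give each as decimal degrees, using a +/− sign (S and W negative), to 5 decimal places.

Point 1:
  φ: 71° + 6/60 + 20.3/3600 = 71 + 0.100000 + 0.005639 = 71.105639
  hemisphere S, so the sign is −
  Longitude: 179 + 15/60 + 15.41/3600 = 179.254281
  W → negative
Point 2:
  φ: 5 + 1.302/60 = 5.021700
  S → negative
  Longitude: 155 + 13.506/60 = 155.225100
  hemisphere W, so the sign is −
Point 3:
  Lat: 7° + 42/60 + 29.5/3600 = 7 + 0.700000 + 0.008194 = 7.708194
  N ⇒ keep positive
  Lon: 58° + 32/60 + 10.32/3600 = 58 + 0.533333 + 0.002867 = 58.536200
  E ⇒ keep positive
Point 4:
  φ: 44° + 15/60 + 13.21/3600 = 44 + 0.250000 + 0.003669 = 44.253669
  S ⇒ negate
  Lon: 56 + 16/60 + 56.2/3600 = 56.282278
  E ⇒ keep positive
Point 5:
  Lat: degrees = first 2 digits = 27, minutes = 20.612; 27 + 20.612/60 = 27.343533
  N ⇒ keep positive
  Lon: degrees = first 3 digits = 162, minutes = 24.8751; 162 + 24.8751/60 = 162.414585
  E ⇒ keep positive

1. -71.10564, -179.25428
2. -5.02170, -155.22510
3. 7.70819, 58.53620
4. -44.25367, 56.28228
5. 27.34353, 162.41459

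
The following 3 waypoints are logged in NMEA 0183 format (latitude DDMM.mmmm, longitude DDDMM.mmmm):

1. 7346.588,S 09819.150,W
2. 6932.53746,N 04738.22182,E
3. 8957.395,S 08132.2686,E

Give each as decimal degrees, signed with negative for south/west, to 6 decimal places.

1. -73.776467, -98.319167
2. 69.542291, 47.637030
3. -89.956583, 81.537810

Point 1:
  Lat: split at 2 digits → 73° and 46.588′; 73 + 46.588/60 = 73.7764667
  hemisphere S, so the sign is −
  λ: degrees = first 3 digits = 98, minutes = 19.15; 98 + 19.15/60 = 98.3191667
  hemisphere W, so the sign is −
Point 2:
  Latitude: degrees = first 2 digits = 69, minutes = 32.53746; 69 + 32.53746/60 = 69.5422910
  N ⇒ keep positive
  λ: split at 3 digits → 047° and 38.22182′; 47 + 38.22182/60 = 47.6370303
  E → positive
Point 3:
  φ: degrees = first 2 digits = 89, minutes = 57.395; 89 + 57.395/60 = 89.9565833
  hemisphere S, so the sign is −
  Longitude: split at 3 digits → 081° and 32.2686′; 81 + 32.2686/60 = 81.5378100
  E → positive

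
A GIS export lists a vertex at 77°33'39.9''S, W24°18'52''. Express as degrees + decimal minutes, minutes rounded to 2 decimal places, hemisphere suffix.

77° 33.67′ S, 24° 18.87′ W

Latitude: 33 + 39.9/60 = 33.6650′
Longitude: seconds/60 = 0.86667; minutes = 18 + 0.86667 = 18.8667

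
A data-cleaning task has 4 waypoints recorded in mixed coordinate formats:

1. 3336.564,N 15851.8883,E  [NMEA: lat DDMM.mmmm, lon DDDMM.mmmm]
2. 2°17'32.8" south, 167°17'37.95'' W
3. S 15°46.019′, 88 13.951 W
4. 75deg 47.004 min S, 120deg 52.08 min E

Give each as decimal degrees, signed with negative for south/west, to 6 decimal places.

1. 33.609400, 158.864805
2. -2.292444, -167.293875
3. -15.766983, -88.232517
4. -75.783400, 120.868000

Point 1:
  Lat: degrees = first 2 digits = 33, minutes = 36.564; 33 + 36.564/60 = 33.6094000
  N → positive
  Longitude: degrees = first 3 digits = 158, minutes = 51.8883; 158 + 51.8883/60 = 158.8648050
  E → positive
Point 2:
  Latitude: 2 + 17/60 + 32.8/3600 = 2.2924444
  S ⇒ negate
  λ: 17′ + 37.95″ = 17.63250′; 167 + 17.63250/60 = 167.2938750
  W → negative
Point 3:
  Lat: 15 + 46.019/60 = 15.7669833
  S ⇒ negate
  λ: 88 + 13.951/60 = 88.2325167
  W ⇒ negate
Point 4:
  φ: 47.004′ = 0.783400°; total 75.7834000
  S → negative
  λ: 52.08′ = 0.868000°; total 120.8680000
  E ⇒ keep positive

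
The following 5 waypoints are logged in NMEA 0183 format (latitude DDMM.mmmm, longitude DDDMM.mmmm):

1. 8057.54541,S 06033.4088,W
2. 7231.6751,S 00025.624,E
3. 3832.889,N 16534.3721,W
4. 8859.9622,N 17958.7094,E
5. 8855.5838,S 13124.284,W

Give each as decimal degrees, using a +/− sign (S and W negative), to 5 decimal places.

1. -80.95909, -60.55681
2. -72.52792, 0.42707
3. 38.54815, -165.57287
4. 88.99937, 179.97849
5. -88.92640, -131.40473

Point 1:
  Lat: split at 2 digits → 80° and 57.54541′; 80 + 57.54541/60 = 80.959090
  S ⇒ negate
  Longitude: degrees = first 3 digits = 60, minutes = 33.4088; 60 + 33.4088/60 = 60.556813
  W → negative
Point 2:
  Lat: degrees = first 2 digits = 72, minutes = 31.6751; 72 + 31.6751/60 = 72.527918
  hemisphere S, so the sign is −
  Longitude: degrees = first 3 digits = 0, minutes = 25.624; 0 + 25.624/60 = 0.427067
  E → positive
Point 3:
  Latitude: split at 2 digits → 38° and 32.889′; 38 + 32.889/60 = 38.548150
  N → positive
  Lon: split at 3 digits → 165° and 34.3721′; 165 + 34.3721/60 = 165.572868
  W → negative
Point 4:
  Lat: split at 2 digits → 88° and 59.9622′; 88 + 59.9622/60 = 88.999370
  N ⇒ keep positive
  Longitude: split at 3 digits → 179° and 58.7094′; 179 + 58.7094/60 = 179.978490
  E → positive
Point 5:
  Latitude: split at 2 digits → 88° and 55.5838′; 88 + 55.5838/60 = 88.926397
  S → negative
  λ: degrees = first 3 digits = 131, minutes = 24.284; 131 + 24.284/60 = 131.404733
  W → negative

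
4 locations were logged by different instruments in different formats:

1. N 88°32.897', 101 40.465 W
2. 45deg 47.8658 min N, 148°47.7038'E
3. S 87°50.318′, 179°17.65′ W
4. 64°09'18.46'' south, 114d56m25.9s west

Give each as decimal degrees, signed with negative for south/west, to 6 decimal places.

1. 88.548283, -101.674417
2. 45.797763, 148.795063
3. -87.838633, -179.294167
4. -64.155128, -114.940528

Point 1:
  φ: 88 + 32.897/60 = 88.5482833
  N → positive
  Lon: 40.465′ = 0.674417°; total 101.6744167
  W → negative
Point 2:
  φ: 47.8658′ = 0.797763°; total 45.7977633
  N ⇒ keep positive
  Longitude: 47.7038′ = 0.795063°; total 148.7950633
  E → positive
Point 3:
  φ: 87 + 50.318/60 = 87.8386333
  S ⇒ negate
  Longitude: 179 + 17.65/60 = 179.2941667
  W ⇒ negate
Point 4:
  Latitude: 64 + 9/60 + 18.46/3600 = 64.1551278
  hemisphere S, so the sign is −
  Lon: 56′ + 25.9″ = 56.43167′; 114 + 56.43167/60 = 114.9405278
  W ⇒ negate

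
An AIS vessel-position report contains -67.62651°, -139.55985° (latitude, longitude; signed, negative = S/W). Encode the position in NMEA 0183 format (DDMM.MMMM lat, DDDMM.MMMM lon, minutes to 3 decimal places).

Latitude is negative → S; |value| = 67.626510
φ: minutes = (67.626510 − 67) × 60 = 37.59060
Longitude is negative → W; |value| = 139.559850
Longitude: fractional part 0.559850 → 33.59100 minutes

6737.591,S / 13933.591,W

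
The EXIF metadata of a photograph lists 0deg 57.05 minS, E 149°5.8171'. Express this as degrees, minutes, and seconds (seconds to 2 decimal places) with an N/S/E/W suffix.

Latitude: 57.05000′ → 57′ and 0.05000 × 60 = 3.0000″
λ: fractional minutes 0.81710 × 60 = 49.0260″

0°57′3.00″ S, 149°05′49.03″ E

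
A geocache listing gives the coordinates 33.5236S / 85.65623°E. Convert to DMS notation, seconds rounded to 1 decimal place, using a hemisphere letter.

Lat: whole degrees 33; 31.41600′ → 31′ and 24.960″
Longitude: whole degrees 85; 39.37380′ → 39′ and 22.428″

33°31′25.0″ S, 85°39′22.4″ E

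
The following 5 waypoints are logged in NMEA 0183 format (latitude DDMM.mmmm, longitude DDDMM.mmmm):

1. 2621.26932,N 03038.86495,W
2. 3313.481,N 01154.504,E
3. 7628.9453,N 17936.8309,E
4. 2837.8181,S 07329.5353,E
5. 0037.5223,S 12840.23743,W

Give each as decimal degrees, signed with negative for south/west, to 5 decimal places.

Point 1:
  Lat: split at 2 digits → 26° and 21.26932′; 26 + 21.26932/60 = 26.354489
  N → positive
  Longitude: degrees = first 3 digits = 30, minutes = 38.86495; 30 + 38.86495/60 = 30.647749
  W → negative
Point 2:
  Lat: split at 2 digits → 33° and 13.481′; 33 + 13.481/60 = 33.224683
  N → positive
  Lon: degrees = first 3 digits = 11, minutes = 54.504; 11 + 54.504/60 = 11.908400
  E → positive
Point 3:
  φ: split at 2 digits → 76° and 28.9453′; 76 + 28.9453/60 = 76.482422
  N → positive
  Lon: split at 3 digits → 179° and 36.8309′; 179 + 36.8309/60 = 179.613848
  E ⇒ keep positive
Point 4:
  Lat: split at 2 digits → 28° and 37.8181′; 28 + 37.8181/60 = 28.630302
  S → negative
  Lon: degrees = first 3 digits = 73, minutes = 29.5353; 73 + 29.5353/60 = 73.492255
  E ⇒ keep positive
Point 5:
  φ: split at 2 digits → 00° and 37.5223′; 0 + 37.5223/60 = 0.625372
  hemisphere S, so the sign is −
  Longitude: degrees = first 3 digits = 128, minutes = 40.23743; 128 + 40.23743/60 = 128.670624
  hemisphere W, so the sign is −

1. 26.35449, -30.64775
2. 33.22468, 11.90840
3. 76.48242, 179.61385
4. -28.63030, 73.49226
5. -0.62537, -128.67062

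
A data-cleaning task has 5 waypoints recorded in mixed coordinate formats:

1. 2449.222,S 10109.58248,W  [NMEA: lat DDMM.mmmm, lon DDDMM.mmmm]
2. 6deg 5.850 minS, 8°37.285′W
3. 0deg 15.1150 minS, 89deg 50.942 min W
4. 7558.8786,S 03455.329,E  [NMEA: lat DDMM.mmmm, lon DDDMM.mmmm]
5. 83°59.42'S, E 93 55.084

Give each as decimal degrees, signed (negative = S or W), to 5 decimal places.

1. -24.82037, -101.15971
2. -6.09750, -8.62142
3. -0.25192, -89.84903
4. -75.98131, 34.92215
5. -83.99033, 93.91807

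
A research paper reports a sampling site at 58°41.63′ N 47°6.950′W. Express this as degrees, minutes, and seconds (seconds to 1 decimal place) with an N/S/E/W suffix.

58°41′37.8″ N, 47°06′57.0″ W

Latitude: 41.63000′ → 41′ and 0.63000 × 60 = 37.800″
λ: fractional minutes 0.95000 × 60 = 57.000″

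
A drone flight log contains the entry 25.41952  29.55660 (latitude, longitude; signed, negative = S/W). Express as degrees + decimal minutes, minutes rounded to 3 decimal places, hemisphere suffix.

25° 25.171′ N, 29° 33.396′ E

Latitude: fractional part 0.419520 → 25.17120 minutes
Longitude: 29° + 0.556600 × 60 = 29° 33.39600′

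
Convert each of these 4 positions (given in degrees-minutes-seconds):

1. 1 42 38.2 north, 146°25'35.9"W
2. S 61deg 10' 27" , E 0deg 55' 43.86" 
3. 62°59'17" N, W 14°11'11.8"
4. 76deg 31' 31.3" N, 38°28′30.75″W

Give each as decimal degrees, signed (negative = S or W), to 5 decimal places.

Point 1:
  φ: 1° + 42/60 + 38.2/3600 = 1 + 0.700000 + 0.010611 = 1.710611
  N → positive
  λ: 25′ + 35.9″ = 25.59833′; 146 + 25.59833/60 = 146.426639
  hemisphere W, so the sign is −
Point 2:
  Lat: 61 + 10/60 + 27/3600 = 61.174167
  hemisphere S, so the sign is −
  Longitude: 55′ + 43.86″ = 55.73100′; 0 + 55.73100/60 = 0.928850
  E → positive
Point 3:
  φ: 59′ + 17″ = 59.28333′; 62 + 59.28333/60 = 62.988056
  N ⇒ keep positive
  Lon: 14 + 11/60 + 11.8/3600 = 14.186611
  W → negative
Point 4:
  Latitude: 31′ + 31.3″ = 31.52167′; 76 + 31.52167/60 = 76.525361
  N ⇒ keep positive
  Lon: 38° + 28/60 + 30.75/3600 = 38 + 0.466667 + 0.008542 = 38.475208
  W → negative

1. 1.71061, -146.42664
2. -61.17417, 0.92885
3. 62.98806, -14.18661
4. 76.52536, -38.47521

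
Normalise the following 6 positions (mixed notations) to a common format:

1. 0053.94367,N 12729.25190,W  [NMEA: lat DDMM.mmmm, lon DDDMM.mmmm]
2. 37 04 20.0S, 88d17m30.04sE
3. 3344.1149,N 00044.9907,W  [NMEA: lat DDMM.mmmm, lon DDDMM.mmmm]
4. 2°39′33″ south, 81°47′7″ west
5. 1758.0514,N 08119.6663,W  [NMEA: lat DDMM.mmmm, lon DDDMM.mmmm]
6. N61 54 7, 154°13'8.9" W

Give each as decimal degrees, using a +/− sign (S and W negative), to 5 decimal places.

Point 1:
  Lat: split at 2 digits → 00° and 53.94367′; 0 + 53.94367/60 = 0.899061
  N → positive
  λ: split at 3 digits → 127° and 29.2519′; 127 + 29.2519/60 = 127.487532
  W ⇒ negate
Point 2:
  Lat: 37 + 4/60 + 20/3600 = 37.072222
  S ⇒ negate
  λ: 17′ + 30.04″ = 17.50067′; 88 + 17.50067/60 = 88.291678
  E → positive
Point 3:
  φ: degrees = first 2 digits = 33, minutes = 44.1149; 33 + 44.1149/60 = 33.735248
  N ⇒ keep positive
  Longitude: split at 3 digits → 000° and 44.9907′; 0 + 44.9907/60 = 0.749845
  hemisphere W, so the sign is −
Point 4:
  φ: 2 + 39/60 + 33/3600 = 2.659167
  hemisphere S, so the sign is −
  Lon: 81° + 47/60 + 7/3600 = 81 + 0.783333 + 0.001944 = 81.785278
  W → negative
Point 5:
  Lat: degrees = first 2 digits = 17, minutes = 58.0514; 17 + 58.0514/60 = 17.967523
  N ⇒ keep positive
  Longitude: degrees = first 3 digits = 81, minutes = 19.6663; 81 + 19.6663/60 = 81.327772
  W ⇒ negate
Point 6:
  Latitude: 54′ + 7″ = 54.11667′; 61 + 54.11667/60 = 61.901944
  N → positive
  Longitude: 154° + 13/60 + 8.9/3600 = 154 + 0.216667 + 0.002472 = 154.219139
  W ⇒ negate

1. 0.89906, -127.48753
2. -37.07222, 88.29168
3. 33.73525, -0.74985
4. -2.65917, -81.78528
5. 17.96752, -81.32777
6. 61.90194, -154.21914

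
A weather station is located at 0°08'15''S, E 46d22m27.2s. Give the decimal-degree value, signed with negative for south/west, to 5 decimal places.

-0.13750, 46.37422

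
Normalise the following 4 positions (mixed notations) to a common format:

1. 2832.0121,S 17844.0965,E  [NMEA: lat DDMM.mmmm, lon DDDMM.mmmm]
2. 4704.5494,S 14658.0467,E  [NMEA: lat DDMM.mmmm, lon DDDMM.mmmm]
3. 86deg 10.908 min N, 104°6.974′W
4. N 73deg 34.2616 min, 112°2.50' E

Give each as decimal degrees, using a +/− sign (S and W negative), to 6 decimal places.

1. -28.533535, 178.734942
2. -47.075823, 146.967445
3. 86.181800, -104.116233
4. 73.571027, 112.041667

Point 1:
  Latitude: split at 2 digits → 28° and 32.0121′; 28 + 32.0121/60 = 28.5335350
  S ⇒ negate
  λ: split at 3 digits → 178° and 44.0965′; 178 + 44.0965/60 = 178.7349417
  E → positive
Point 2:
  φ: degrees = first 2 digits = 47, minutes = 4.5494; 47 + 4.5494/60 = 47.0758233
  S ⇒ negate
  λ: degrees = first 3 digits = 146, minutes = 58.0467; 146 + 58.0467/60 = 146.9674450
  E → positive
Point 3:
  Latitude: 86 + 10.908/60 = 86.1818000
  N ⇒ keep positive
  Longitude: 6.974′ = 0.116233°; total 104.1162333
  W ⇒ negate
Point 4:
  φ: 34.2616′ = 0.571027°; total 73.5710267
  N ⇒ keep positive
  Longitude: 2.5′ = 0.041667°; total 112.0416667
  E → positive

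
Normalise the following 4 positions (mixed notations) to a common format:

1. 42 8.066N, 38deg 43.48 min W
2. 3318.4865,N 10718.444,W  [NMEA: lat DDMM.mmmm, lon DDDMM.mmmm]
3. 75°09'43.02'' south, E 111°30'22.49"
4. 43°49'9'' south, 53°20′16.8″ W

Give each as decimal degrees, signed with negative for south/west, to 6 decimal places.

Point 1:
  Latitude: 42 + 8.066/60 = 42.1344333
  N → positive
  Lon: 43.48′ = 0.724667°; total 38.7246667
  hemisphere W, so the sign is −
Point 2:
  Lat: split at 2 digits → 33° and 18.4865′; 33 + 18.4865/60 = 33.3081083
  N → positive
  Lon: split at 3 digits → 107° and 18.444′; 107 + 18.444/60 = 107.3074000
  W ⇒ negate
Point 3:
  Lat: 75 + 9/60 + 43.02/3600 = 75.1619500
  S ⇒ negate
  λ: 30′ + 22.49″ = 30.37483′; 111 + 30.37483/60 = 111.5062472
  E ⇒ keep positive
Point 4:
  φ: 43 + 49/60 + 9/3600 = 43.8191667
  S ⇒ negate
  Longitude: 53° + 20/60 + 16.8/3600 = 53 + 0.333333 + 0.004667 = 53.3380000
  hemisphere W, so the sign is −

1. 42.134433, -38.724667
2. 33.308108, -107.307400
3. -75.161950, 111.506247
4. -43.819167, -53.338000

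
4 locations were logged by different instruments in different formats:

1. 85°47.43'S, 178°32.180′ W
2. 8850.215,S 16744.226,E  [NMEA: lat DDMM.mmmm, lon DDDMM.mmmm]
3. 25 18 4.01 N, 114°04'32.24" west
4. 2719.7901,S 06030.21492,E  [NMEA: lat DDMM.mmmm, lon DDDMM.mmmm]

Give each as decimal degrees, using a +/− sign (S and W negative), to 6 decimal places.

1. -85.790500, -178.536333
2. -88.836917, 167.737100
3. 25.301114, -114.075622
4. -27.329835, 60.503582

Point 1:
  φ: 47.43′ = 0.790500°; total 85.7905000
  S → negative
  Longitude: 178 + 32.18/60 = 178.5363333
  hemisphere W, so the sign is −
Point 2:
  φ: split at 2 digits → 88° and 50.215′; 88 + 50.215/60 = 88.8369167
  hemisphere S, so the sign is −
  Lon: split at 3 digits → 167° and 44.226′; 167 + 44.226/60 = 167.7371000
  E → positive
Point 3:
  Latitude: 25 + 18/60 + 4.01/3600 = 25.3011139
  N → positive
  Longitude: 114° + 4/60 + 32.24/3600 = 114 + 0.066667 + 0.008956 = 114.0756222
  W → negative
Point 4:
  Lat: degrees = first 2 digits = 27, minutes = 19.7901; 27 + 19.7901/60 = 27.3298350
  S ⇒ negate
  Longitude: degrees = first 3 digits = 60, minutes = 30.21492; 60 + 30.21492/60 = 60.5035820
  E → positive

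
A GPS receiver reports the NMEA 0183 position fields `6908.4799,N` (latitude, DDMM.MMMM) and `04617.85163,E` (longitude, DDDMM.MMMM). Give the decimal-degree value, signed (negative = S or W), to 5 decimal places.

Latitude: degrees = first 2 digits = 69, minutes = 8.4799; 69 + 8.4799/60 = 69.141332
N ⇒ keep positive
Lon: degrees = first 3 digits = 46, minutes = 17.85163; 46 + 17.85163/60 = 46.297527
E ⇒ keep positive

69.14133, 46.29753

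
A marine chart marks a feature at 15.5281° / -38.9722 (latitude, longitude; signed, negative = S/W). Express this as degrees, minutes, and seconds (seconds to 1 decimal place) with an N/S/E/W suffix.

15°31′41.2″ N, 38°58′19.9″ W

Lat: 0.528100° → 31.68600′; 0.68600 × 60 = 41.160″
Longitude is negative → W; |value| = 38.972200
Longitude: 0.972200 × 60 = 58.33200′ → 58′, remainder × 60 = 19.920″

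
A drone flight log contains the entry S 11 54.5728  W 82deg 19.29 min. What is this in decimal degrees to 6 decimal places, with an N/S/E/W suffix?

Latitude: 11 + 54.5728/60 = 11.9095467
Lon: 82 + 19.29/60 = 82.3215000

11.909547° S, 82.321500° W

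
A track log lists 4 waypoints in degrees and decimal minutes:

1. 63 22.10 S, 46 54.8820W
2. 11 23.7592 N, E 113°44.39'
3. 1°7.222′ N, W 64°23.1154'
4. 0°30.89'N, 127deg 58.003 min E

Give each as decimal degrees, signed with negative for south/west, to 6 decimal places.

1. -63.368333, -46.914700
2. 11.395987, 113.739833
3. 1.120367, -64.385257
4. 0.514833, 127.966717

Point 1:
  φ: 22.1′ = 0.368333°; total 63.3683333
  S ⇒ negate
  Lon: 54.882′ = 0.914700°; total 46.9147000
  W ⇒ negate
Point 2:
  Latitude: 11 + 23.7592/60 = 11.3959867
  N → positive
  Longitude: 44.39′ = 0.739833°; total 113.7398333
  E → positive
Point 3:
  φ: 7.222′ = 0.120367°; total 1.1203667
  N ⇒ keep positive
  λ: 23.1154′ = 0.385257°; total 64.3852567
  W → negative
Point 4:
  Lat: 0 + 30.89/60 = 0.5148333
  N → positive
  Longitude: 58.003′ = 0.966717°; total 127.9667167
  E → positive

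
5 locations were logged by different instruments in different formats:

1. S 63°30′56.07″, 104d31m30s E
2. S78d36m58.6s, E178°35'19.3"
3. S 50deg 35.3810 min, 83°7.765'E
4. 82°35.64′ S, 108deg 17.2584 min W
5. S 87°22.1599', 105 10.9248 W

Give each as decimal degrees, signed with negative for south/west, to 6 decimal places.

1. -63.515575, 104.525000
2. -78.616278, 178.588694
3. -50.589683, 83.129417
4. -82.594000, -108.287640
5. -87.369332, -105.182080

Point 1:
  φ: 30′ + 56.07″ = 30.93450′; 63 + 30.93450/60 = 63.5155750
  S ⇒ negate
  Lon: 104° + 31/60 + 30/3600 = 104 + 0.516667 + 0.008333 = 104.5250000
  E ⇒ keep positive
Point 2:
  φ: 36′ + 58.6″ = 36.97667′; 78 + 36.97667/60 = 78.6162778
  S → negative
  λ: 35′ + 19.3″ = 35.32167′; 178 + 35.32167/60 = 178.5886944
  E ⇒ keep positive
Point 3:
  φ: 50 + 35.381/60 = 50.5896833
  S → negative
  Lon: 83 + 7.765/60 = 83.1294167
  E ⇒ keep positive
Point 4:
  Latitude: 35.64′ = 0.594000°; total 82.5940000
  S → negative
  Longitude: 17.2584′ = 0.287640°; total 108.2876400
  W → negative
Point 5:
  Lat: 87 + 22.1599/60 = 87.3693317
  S ⇒ negate
  Longitude: 10.9248′ = 0.182080°; total 105.1820800
  W ⇒ negate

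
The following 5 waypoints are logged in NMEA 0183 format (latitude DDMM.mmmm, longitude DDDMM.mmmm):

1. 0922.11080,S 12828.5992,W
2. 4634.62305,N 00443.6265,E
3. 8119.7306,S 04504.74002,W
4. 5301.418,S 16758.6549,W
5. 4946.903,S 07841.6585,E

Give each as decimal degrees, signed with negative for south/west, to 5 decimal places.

Point 1:
  Lat: degrees = first 2 digits = 9, minutes = 22.1108; 9 + 22.1108/60 = 9.368513
  S → negative
  λ: degrees = first 3 digits = 128, minutes = 28.5992; 128 + 28.5992/60 = 128.476653
  W → negative
Point 2:
  Latitude: degrees = first 2 digits = 46, minutes = 34.62305; 46 + 34.62305/60 = 46.577051
  N ⇒ keep positive
  Longitude: degrees = first 3 digits = 4, minutes = 43.6265; 4 + 43.6265/60 = 4.727108
  E → positive
Point 3:
  Lat: split at 2 digits → 81° and 19.7306′; 81 + 19.7306/60 = 81.328843
  S ⇒ negate
  λ: degrees = first 3 digits = 45, minutes = 4.74002; 45 + 4.74002/60 = 45.079000
  hemisphere W, so the sign is −
Point 4:
  Latitude: degrees = first 2 digits = 53, minutes = 1.418; 53 + 1.418/60 = 53.023633
  S ⇒ negate
  Lon: degrees = first 3 digits = 167, minutes = 58.6549; 167 + 58.6549/60 = 167.977582
  hemisphere W, so the sign is −
Point 5:
  φ: split at 2 digits → 49° and 46.903′; 49 + 46.903/60 = 49.781717
  S ⇒ negate
  Longitude: split at 3 digits → 078° and 41.6585′; 78 + 41.6585/60 = 78.694308
  E ⇒ keep positive

1. -9.36851, -128.47665
2. 46.57705, 4.72711
3. -81.32884, -45.07900
4. -53.02363, -167.97758
5. -49.78172, 78.69431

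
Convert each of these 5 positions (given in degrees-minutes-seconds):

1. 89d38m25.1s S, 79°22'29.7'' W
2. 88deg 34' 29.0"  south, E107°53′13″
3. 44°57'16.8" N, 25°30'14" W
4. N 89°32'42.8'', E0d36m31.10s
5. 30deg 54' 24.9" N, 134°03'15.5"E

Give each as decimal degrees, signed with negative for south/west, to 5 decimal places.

1. -89.64031, -79.37492
2. -88.57472, 107.88694
3. 44.95467, -25.50389
4. 89.54522, 0.60864
5. 30.90692, 134.05431

Point 1:
  Latitude: 89° + 38/60 + 25.1/3600 = 89 + 0.633333 + 0.006972 = 89.640306
  hemisphere S, so the sign is −
  Longitude: 22′ + 29.7″ = 22.49500′; 79 + 22.49500/60 = 79.374917
  hemisphere W, so the sign is −
Point 2:
  φ: 88° + 34/60 + 29/3600 = 88 + 0.566667 + 0.008056 = 88.574722
  hemisphere S, so the sign is −
  λ: 107 + 53/60 + 13/3600 = 107.886944
  E → positive
Point 3:
  Latitude: 57′ + 16.8″ = 57.28000′; 44 + 57.28000/60 = 44.954667
  N ⇒ keep positive
  Longitude: 30′ + 14″ = 30.23333′; 25 + 30.23333/60 = 25.503889
  hemisphere W, so the sign is −
Point 4:
  Lat: 89 + 32/60 + 42.8/3600 = 89.545222
  N ⇒ keep positive
  Longitude: 0° + 36/60 + 31.1/3600 = 0 + 0.600000 + 0.008639 = 0.608639
  E → positive
Point 5:
  Latitude: 30° + 54/60 + 24.9/3600 = 30 + 0.900000 + 0.006917 = 30.906917
  N ⇒ keep positive
  Longitude: 3′ + 15.5″ = 3.25833′; 134 + 3.25833/60 = 134.054306
  E → positive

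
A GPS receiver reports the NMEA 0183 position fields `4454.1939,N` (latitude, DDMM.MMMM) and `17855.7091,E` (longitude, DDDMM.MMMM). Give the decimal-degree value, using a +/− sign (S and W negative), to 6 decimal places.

44.903232, 178.928485

Lat: degrees = first 2 digits = 44, minutes = 54.1939; 44 + 54.1939/60 = 44.9032317
N → positive
Lon: degrees = first 3 digits = 178, minutes = 55.7091; 178 + 55.7091/60 = 178.9284850
E → positive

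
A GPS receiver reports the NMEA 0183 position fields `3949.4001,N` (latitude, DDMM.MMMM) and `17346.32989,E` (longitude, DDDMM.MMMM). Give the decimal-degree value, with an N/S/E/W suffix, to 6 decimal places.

Latitude: degrees = first 2 digits = 39, minutes = 49.4001; 39 + 49.4001/60 = 39.8233350
Lon: split at 3 digits → 173° and 46.32989′; 173 + 46.32989/60 = 173.7721648

39.823335° N, 173.772165° E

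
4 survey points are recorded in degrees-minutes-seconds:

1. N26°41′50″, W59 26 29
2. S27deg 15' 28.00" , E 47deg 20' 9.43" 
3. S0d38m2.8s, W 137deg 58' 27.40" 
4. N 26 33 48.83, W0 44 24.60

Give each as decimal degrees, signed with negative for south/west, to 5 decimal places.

1. 26.69722, -59.44139
2. -27.25778, 47.33595
3. -0.63411, -137.97428
4. 26.56356, -0.74017

Point 1:
  Lat: 41′ + 50″ = 41.83333′; 26 + 41.83333/60 = 26.697222
  N ⇒ keep positive
  λ: 59 + 26/60 + 29/3600 = 59.441389
  W → negative
Point 2:
  Lat: 15′ + 28″ = 15.46667′; 27 + 15.46667/60 = 27.257778
  S ⇒ negate
  λ: 47° + 20/60 + 9.43/3600 = 47 + 0.333333 + 0.002619 = 47.335953
  E → positive
Point 3:
  Latitude: 0 + 38/60 + 2.8/3600 = 0.634111
  hemisphere S, so the sign is −
  λ: 137 + 58/60 + 27.4/3600 = 137.974278
  W ⇒ negate
Point 4:
  φ: 26 + 33/60 + 48.83/3600 = 26.563564
  N → positive
  λ: 44′ + 24.6″ = 44.41000′; 0 + 44.41000/60 = 0.740167
  W ⇒ negate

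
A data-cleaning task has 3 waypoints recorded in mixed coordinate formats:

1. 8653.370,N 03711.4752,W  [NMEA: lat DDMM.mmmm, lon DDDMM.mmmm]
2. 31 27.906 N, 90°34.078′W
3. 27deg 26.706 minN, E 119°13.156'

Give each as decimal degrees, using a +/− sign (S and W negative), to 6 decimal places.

1. 86.889500, -37.191253
2. 31.465100, -90.567967
3. 27.445100, 119.219267

Point 1:
  φ: split at 2 digits → 86° and 53.37′; 86 + 53.37/60 = 86.8895000
  N ⇒ keep positive
  Lon: degrees = first 3 digits = 37, minutes = 11.4752; 37 + 11.4752/60 = 37.1912533
  W ⇒ negate
Point 2:
  Latitude: 31 + 27.906/60 = 31.4651000
  N ⇒ keep positive
  Longitude: 34.078′ = 0.567967°; total 90.5679667
  hemisphere W, so the sign is −
Point 3:
  φ: 26.706′ = 0.445100°; total 27.4451000
  N ⇒ keep positive
  Lon: 13.156′ = 0.219267°; total 119.2192667
  E ⇒ keep positive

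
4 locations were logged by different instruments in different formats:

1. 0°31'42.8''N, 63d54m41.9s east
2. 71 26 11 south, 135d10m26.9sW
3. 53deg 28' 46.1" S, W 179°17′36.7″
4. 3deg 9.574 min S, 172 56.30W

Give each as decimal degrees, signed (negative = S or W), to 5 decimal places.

Point 1:
  Latitude: 0 + 31/60 + 42.8/3600 = 0.528556
  N → positive
  λ: 63° + 54/60 + 41.9/3600 = 63 + 0.900000 + 0.011639 = 63.911639
  E ⇒ keep positive
Point 2:
  Latitude: 71° + 26/60 + 11/3600 = 71 + 0.433333 + 0.003056 = 71.436389
  S → negative
  Longitude: 10′ + 26.9″ = 10.44833′; 135 + 10.44833/60 = 135.174139
  W ⇒ negate
Point 3:
  Lat: 53 + 28/60 + 46.1/3600 = 53.479472
  hemisphere S, so the sign is −
  Lon: 179 + 17/60 + 36.7/3600 = 179.293528
  W → negative
Point 4:
  φ: 9.574′ = 0.159567°; total 3.159567
  hemisphere S, so the sign is −
  Longitude: 172 + 56.3/60 = 172.938333
  hemisphere W, so the sign is −

1. 0.52856, 63.91164
2. -71.43639, -135.17414
3. -53.47947, -179.29353
4. -3.15957, -172.93833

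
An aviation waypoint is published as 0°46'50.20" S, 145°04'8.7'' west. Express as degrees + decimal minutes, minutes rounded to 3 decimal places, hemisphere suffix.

Latitude: 46 + 50.2/60 = 46.83667′
Lon: seconds/60 = 0.14500; minutes = 4 + 0.14500 = 4.14500

0° 46.837′ S, 145° 4.145′ W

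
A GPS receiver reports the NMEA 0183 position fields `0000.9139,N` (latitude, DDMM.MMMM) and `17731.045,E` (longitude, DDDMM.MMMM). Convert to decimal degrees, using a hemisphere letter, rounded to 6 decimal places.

Lat: degrees = first 2 digits = 0, minutes = 0.9139; 0 + 0.9139/60 = 0.0152317
Lon: split at 3 digits → 177° and 31.045′; 177 + 31.045/60 = 177.5174167

0.015232° N, 177.517417° E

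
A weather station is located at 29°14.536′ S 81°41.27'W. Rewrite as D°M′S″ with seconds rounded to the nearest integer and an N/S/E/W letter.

29°14′32″ S, 81°41′16″ W

Latitude: 14.53600′ → 14′ and 0.53600 × 60 = 32.16″
Lon: fractional minutes 0.27000 × 60 = 16.20″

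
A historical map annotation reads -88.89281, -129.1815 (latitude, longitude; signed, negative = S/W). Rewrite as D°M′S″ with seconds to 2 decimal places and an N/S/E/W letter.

88°53′34.12″ S, 129°10′53.40″ W

Latitude is negative → S; |value| = 88.892810
φ: whole degrees 88; 53.56860′ → 53′ and 34.1160″
Longitude is negative → W; |value| = 129.181500
Longitude: 0.181500 × 60 = 10.89000′ → 10′, remainder × 60 = 53.4000″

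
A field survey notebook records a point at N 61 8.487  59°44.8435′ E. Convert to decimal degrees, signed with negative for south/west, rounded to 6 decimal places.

Latitude: 61 + 8.487/60 = 61.1414500
N ⇒ keep positive
Longitude: 59 + 44.8435/60 = 59.7473917
E ⇒ keep positive

61.141450, 59.747392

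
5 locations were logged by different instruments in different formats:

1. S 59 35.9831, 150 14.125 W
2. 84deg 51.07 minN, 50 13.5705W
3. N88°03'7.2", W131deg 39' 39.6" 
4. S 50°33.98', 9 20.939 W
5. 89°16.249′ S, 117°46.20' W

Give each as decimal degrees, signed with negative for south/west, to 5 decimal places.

1. -59.59972, -150.23542
2. 84.85117, -50.22618
3. 88.05200, -131.66100
4. -50.56633, -9.34898
5. -89.27082, -117.77000

Point 1:
  φ: 59 + 35.9831/60 = 59.599718
  hemisphere S, so the sign is −
  Lon: 14.125′ = 0.235417°; total 150.235417
  W → negative
Point 2:
  Latitude: 51.07′ = 0.851167°; total 84.851167
  N → positive
  Lon: 13.5705′ = 0.226175°; total 50.226175
  hemisphere W, so the sign is −
Point 3:
  Latitude: 88 + 3/60 + 7.2/3600 = 88.052000
  N ⇒ keep positive
  Longitude: 131 + 39/60 + 39.6/3600 = 131.661000
  hemisphere W, so the sign is −
Point 4:
  Lat: 50 + 33.98/60 = 50.566333
  S ⇒ negate
  λ: 20.939′ = 0.348983°; total 9.348983
  W ⇒ negate
Point 5:
  Latitude: 89 + 16.249/60 = 89.270817
  hemisphere S, so the sign is −
  Lon: 117 + 46.2/60 = 117.770000
  hemisphere W, so the sign is −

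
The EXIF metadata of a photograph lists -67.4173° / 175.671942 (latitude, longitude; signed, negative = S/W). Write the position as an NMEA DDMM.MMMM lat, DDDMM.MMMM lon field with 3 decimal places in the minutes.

6725.038,S / 17540.317,E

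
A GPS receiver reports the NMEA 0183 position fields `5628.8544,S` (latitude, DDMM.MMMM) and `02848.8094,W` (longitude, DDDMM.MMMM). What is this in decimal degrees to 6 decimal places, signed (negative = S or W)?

Latitude: split at 2 digits → 56° and 28.8544′; 56 + 28.8544/60 = 56.4809067
S ⇒ negate
Lon: split at 3 digits → 028° and 48.8094′; 28 + 48.8094/60 = 28.8134900
W → negative

-56.480907, -28.813490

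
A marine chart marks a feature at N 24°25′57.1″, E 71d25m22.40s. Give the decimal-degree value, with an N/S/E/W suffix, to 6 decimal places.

Latitude: 24 + 25/60 + 57.1/3600 = 24.4325278
Lon: 71° + 25/60 + 22.4/3600 = 71 + 0.416667 + 0.006222 = 71.4228889

24.432528° N, 71.422889° E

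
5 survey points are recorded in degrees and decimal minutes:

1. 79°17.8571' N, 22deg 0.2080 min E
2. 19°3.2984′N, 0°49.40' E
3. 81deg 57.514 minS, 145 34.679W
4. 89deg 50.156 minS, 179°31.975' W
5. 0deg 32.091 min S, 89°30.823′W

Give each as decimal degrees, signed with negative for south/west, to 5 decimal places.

1. 79.29762, 22.00347
2. 19.05497, 0.82333
3. -81.95857, -145.57798
4. -89.83593, -179.53292
5. -0.53485, -89.51372

Point 1:
  φ: 17.8571′ = 0.297618°; total 79.297618
  N ⇒ keep positive
  Longitude: 0.208′ = 0.003467°; total 22.003467
  E → positive
Point 2:
  Lat: 19 + 3.2984/60 = 19.054973
  N → positive
  λ: 0 + 49.4/60 = 0.823333
  E → positive
Point 3:
  Lat: 57.514′ = 0.958567°; total 81.958567
  hemisphere S, so the sign is −
  Longitude: 145 + 34.679/60 = 145.577983
  hemisphere W, so the sign is −
Point 4:
  Lat: 50.156′ = 0.835933°; total 89.835933
  hemisphere S, so the sign is −
  λ: 179 + 31.975/60 = 179.532917
  hemisphere W, so the sign is −
Point 5:
  Lat: 0 + 32.091/60 = 0.534850
  S ⇒ negate
  Longitude: 30.823′ = 0.513717°; total 89.513717
  hemisphere W, so the sign is −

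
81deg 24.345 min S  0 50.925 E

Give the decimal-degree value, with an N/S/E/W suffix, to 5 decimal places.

Latitude: 81 + 24.345/60 = 81.405750
λ: 50.925′ = 0.848750°; total 0.848750

81.40575° S, 0.84875° E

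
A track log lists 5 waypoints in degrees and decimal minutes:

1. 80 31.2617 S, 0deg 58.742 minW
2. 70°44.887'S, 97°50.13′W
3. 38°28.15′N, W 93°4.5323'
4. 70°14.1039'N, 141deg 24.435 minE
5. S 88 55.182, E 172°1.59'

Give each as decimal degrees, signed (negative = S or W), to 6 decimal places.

Point 1:
  Lat: 31.2617′ = 0.521028°; total 80.5210283
  S → negative
  Lon: 0 + 58.742/60 = 0.9790333
  W ⇒ negate
Point 2:
  Latitude: 44.887′ = 0.748117°; total 70.7481167
  S → negative
  Longitude: 97 + 50.13/60 = 97.8355000
  W → negative
Point 3:
  φ: 38 + 28.15/60 = 38.4691667
  N ⇒ keep positive
  λ: 4.5323′ = 0.075538°; total 93.0755383
  W ⇒ negate
Point 4:
  φ: 14.1039′ = 0.235065°; total 70.2350650
  N → positive
  Longitude: 24.435′ = 0.407250°; total 141.4072500
  E → positive
Point 5:
  Lat: 55.182′ = 0.919700°; total 88.9197000
  S → negative
  Lon: 1.59′ = 0.026500°; total 172.0265000
  E ⇒ keep positive

1. -80.521028, -0.979033
2. -70.748117, -97.835500
3. 38.469167, -93.075538
4. 70.235065, 141.407250
5. -88.919700, 172.026500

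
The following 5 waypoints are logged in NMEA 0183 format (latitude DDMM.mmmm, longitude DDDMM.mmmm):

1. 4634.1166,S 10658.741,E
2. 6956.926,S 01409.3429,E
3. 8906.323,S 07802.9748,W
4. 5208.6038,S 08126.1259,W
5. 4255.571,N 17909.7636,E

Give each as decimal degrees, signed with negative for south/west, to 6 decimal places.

Point 1:
  Lat: split at 2 digits → 46° and 34.1166′; 46 + 34.1166/60 = 46.5686100
  S → negative
  Lon: degrees = first 3 digits = 106, minutes = 58.741; 106 + 58.741/60 = 106.9790167
  E → positive
Point 2:
  φ: split at 2 digits → 69° and 56.926′; 69 + 56.926/60 = 69.9487667
  S → negative
  Lon: degrees = first 3 digits = 14, minutes = 9.3429; 14 + 9.3429/60 = 14.1557150
  E ⇒ keep positive
Point 3:
  φ: split at 2 digits → 89° and 6.323′; 89 + 6.323/60 = 89.1053833
  S → negative
  Lon: degrees = first 3 digits = 78, minutes = 2.9748; 78 + 2.9748/60 = 78.0495800
  hemisphere W, so the sign is −
Point 4:
  Latitude: degrees = first 2 digits = 52, minutes = 8.6038; 52 + 8.6038/60 = 52.1433967
  hemisphere S, so the sign is −
  λ: split at 3 digits → 081° and 26.1259′; 81 + 26.1259/60 = 81.4354317
  W ⇒ negate
Point 5:
  Lat: split at 2 digits → 42° and 55.571′; 42 + 55.571/60 = 42.9261833
  N → positive
  Lon: split at 3 digits → 179° and 9.7636′; 179 + 9.7636/60 = 179.1627267
  E ⇒ keep positive

1. -46.568610, 106.979017
2. -69.948767, 14.155715
3. -89.105383, -78.049580
4. -52.143397, -81.435432
5. 42.926183, 179.162727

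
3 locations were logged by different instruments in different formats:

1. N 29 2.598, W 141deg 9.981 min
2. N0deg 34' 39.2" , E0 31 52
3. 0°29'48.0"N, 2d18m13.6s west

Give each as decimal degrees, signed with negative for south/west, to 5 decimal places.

1. 29.04330, -141.16635
2. 0.57756, 0.53111
3. 0.49667, -2.30378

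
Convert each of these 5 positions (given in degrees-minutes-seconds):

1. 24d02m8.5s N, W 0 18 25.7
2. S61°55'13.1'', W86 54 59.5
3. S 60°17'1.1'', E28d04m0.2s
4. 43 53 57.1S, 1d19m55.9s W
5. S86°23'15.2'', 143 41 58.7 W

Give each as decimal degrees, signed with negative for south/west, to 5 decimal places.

1. 24.03569, -0.30714
2. -61.92031, -86.91653
3. -60.28364, 28.06672
4. -43.89919, -1.33219
5. -86.38756, -143.69964

Point 1:
  Latitude: 24 + 2/60 + 8.5/3600 = 24.035694
  N → positive
  Longitude: 0° + 18/60 + 25.7/3600 = 0 + 0.300000 + 0.007139 = 0.307139
  hemisphere W, so the sign is −
Point 2:
  Latitude: 55′ + 13.1″ = 55.21833′; 61 + 55.21833/60 = 61.920306
  S → negative
  Longitude: 54′ + 59.5″ = 54.99167′; 86 + 54.99167/60 = 86.916528
  W → negative
Point 3:
  Lat: 60 + 17/60 + 1.1/3600 = 60.283639
  hemisphere S, so the sign is −
  λ: 28° + 4/60 + 0.2/3600 = 28 + 0.066667 + 0.000056 = 28.066722
  E ⇒ keep positive
Point 4:
  Lat: 53′ + 57.1″ = 53.95167′; 43 + 53.95167/60 = 43.899194
  hemisphere S, so the sign is −
  Longitude: 1° + 19/60 + 55.9/3600 = 1 + 0.316667 + 0.015528 = 1.332194
  W → negative
Point 5:
  Lat: 23′ + 15.2″ = 23.25333′; 86 + 23.25333/60 = 86.387556
  S ⇒ negate
  Lon: 143 + 41/60 + 58.7/3600 = 143.699639
  W → negative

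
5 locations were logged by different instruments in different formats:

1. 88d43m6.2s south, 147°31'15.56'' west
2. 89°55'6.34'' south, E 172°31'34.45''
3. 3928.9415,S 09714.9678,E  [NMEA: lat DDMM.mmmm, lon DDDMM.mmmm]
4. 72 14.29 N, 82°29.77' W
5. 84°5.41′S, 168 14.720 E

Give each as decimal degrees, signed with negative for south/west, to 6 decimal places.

1. -88.718389, -147.520989
2. -89.918428, 172.526236
3. -39.482358, 97.249463
4. 72.238167, -82.496167
5. -84.090167, 168.245333

Point 1:
  Lat: 43′ + 6.2″ = 43.10333′; 88 + 43.10333/60 = 88.7183889
  hemisphere S, so the sign is −
  Lon: 147° + 31/60 + 15.56/3600 = 147 + 0.516667 + 0.004322 = 147.5209889
  W ⇒ negate
Point 2:
  φ: 89° + 55/60 + 6.34/3600 = 89 + 0.916667 + 0.001761 = 89.9184278
  S → negative
  Longitude: 172° + 31/60 + 34.45/3600 = 172 + 0.516667 + 0.009569 = 172.5262361
  E ⇒ keep positive
Point 3:
  Lat: split at 2 digits → 39° and 28.9415′; 39 + 28.9415/60 = 39.4823583
  S ⇒ negate
  λ: split at 3 digits → 097° and 14.9678′; 97 + 14.9678/60 = 97.2494633
  E ⇒ keep positive
Point 4:
  Lat: 14.29′ = 0.238167°; total 72.2381667
  N → positive
  Lon: 82 + 29.77/60 = 82.4961667
  W → negative
Point 5:
  Latitude: 5.41′ = 0.090167°; total 84.0901667
  S ⇒ negate
  Lon: 168 + 14.72/60 = 168.2453333
  E ⇒ keep positive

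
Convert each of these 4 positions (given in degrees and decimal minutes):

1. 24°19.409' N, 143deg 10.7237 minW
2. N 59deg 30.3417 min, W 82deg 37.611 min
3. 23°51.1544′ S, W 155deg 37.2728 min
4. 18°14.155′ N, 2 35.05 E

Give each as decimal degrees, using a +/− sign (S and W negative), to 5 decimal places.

1. 24.32348, -143.17873
2. 59.50570, -82.62685
3. -23.85257, -155.62121
4. 18.23592, 2.58417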